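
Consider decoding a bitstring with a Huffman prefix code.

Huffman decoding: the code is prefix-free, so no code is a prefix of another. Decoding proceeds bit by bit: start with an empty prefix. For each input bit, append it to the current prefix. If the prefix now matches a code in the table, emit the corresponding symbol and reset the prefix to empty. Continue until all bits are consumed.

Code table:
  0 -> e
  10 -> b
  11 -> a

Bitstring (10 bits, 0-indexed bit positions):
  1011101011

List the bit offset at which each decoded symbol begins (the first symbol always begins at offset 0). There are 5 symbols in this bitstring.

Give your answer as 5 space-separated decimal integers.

Bit 0: prefix='1' (no match yet)
Bit 1: prefix='10' -> emit 'b', reset
Bit 2: prefix='1' (no match yet)
Bit 3: prefix='11' -> emit 'a', reset
Bit 4: prefix='1' (no match yet)
Bit 5: prefix='10' -> emit 'b', reset
Bit 6: prefix='1' (no match yet)
Bit 7: prefix='10' -> emit 'b', reset
Bit 8: prefix='1' (no match yet)
Bit 9: prefix='11' -> emit 'a', reset

Answer: 0 2 4 6 8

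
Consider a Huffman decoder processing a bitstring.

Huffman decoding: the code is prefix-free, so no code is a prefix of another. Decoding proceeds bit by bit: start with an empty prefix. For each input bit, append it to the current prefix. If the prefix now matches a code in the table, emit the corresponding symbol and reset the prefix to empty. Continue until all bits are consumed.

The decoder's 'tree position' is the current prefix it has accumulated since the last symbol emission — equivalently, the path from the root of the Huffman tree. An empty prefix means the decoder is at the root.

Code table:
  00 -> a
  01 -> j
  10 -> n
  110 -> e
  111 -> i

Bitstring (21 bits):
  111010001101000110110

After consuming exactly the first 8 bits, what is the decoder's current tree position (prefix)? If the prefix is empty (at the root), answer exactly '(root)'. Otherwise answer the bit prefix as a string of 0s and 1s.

Bit 0: prefix='1' (no match yet)
Bit 1: prefix='11' (no match yet)
Bit 2: prefix='111' -> emit 'i', reset
Bit 3: prefix='0' (no match yet)
Bit 4: prefix='01' -> emit 'j', reset
Bit 5: prefix='0' (no match yet)
Bit 6: prefix='00' -> emit 'a', reset
Bit 7: prefix='0' (no match yet)

Answer: 0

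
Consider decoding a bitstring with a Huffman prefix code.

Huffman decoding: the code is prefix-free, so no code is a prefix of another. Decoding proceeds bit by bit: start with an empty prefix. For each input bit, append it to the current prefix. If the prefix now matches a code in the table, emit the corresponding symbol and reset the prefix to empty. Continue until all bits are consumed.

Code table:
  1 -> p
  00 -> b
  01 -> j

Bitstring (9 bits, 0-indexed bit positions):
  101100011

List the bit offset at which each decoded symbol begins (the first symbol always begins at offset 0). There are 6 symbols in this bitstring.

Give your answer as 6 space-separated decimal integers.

Bit 0: prefix='1' -> emit 'p', reset
Bit 1: prefix='0' (no match yet)
Bit 2: prefix='01' -> emit 'j', reset
Bit 3: prefix='1' -> emit 'p', reset
Bit 4: prefix='0' (no match yet)
Bit 5: prefix='00' -> emit 'b', reset
Bit 6: prefix='0' (no match yet)
Bit 7: prefix='01' -> emit 'j', reset
Bit 8: prefix='1' -> emit 'p', reset

Answer: 0 1 3 4 6 8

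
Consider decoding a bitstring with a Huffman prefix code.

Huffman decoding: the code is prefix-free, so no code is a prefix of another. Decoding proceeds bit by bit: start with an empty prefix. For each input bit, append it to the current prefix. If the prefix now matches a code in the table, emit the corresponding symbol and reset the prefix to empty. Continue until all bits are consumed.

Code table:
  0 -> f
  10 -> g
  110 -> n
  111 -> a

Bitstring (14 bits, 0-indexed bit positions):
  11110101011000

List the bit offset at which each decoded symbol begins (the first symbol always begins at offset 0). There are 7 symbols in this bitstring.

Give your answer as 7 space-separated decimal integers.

Answer: 0 3 5 7 9 12 13

Derivation:
Bit 0: prefix='1' (no match yet)
Bit 1: prefix='11' (no match yet)
Bit 2: prefix='111' -> emit 'a', reset
Bit 3: prefix='1' (no match yet)
Bit 4: prefix='10' -> emit 'g', reset
Bit 5: prefix='1' (no match yet)
Bit 6: prefix='10' -> emit 'g', reset
Bit 7: prefix='1' (no match yet)
Bit 8: prefix='10' -> emit 'g', reset
Bit 9: prefix='1' (no match yet)
Bit 10: prefix='11' (no match yet)
Bit 11: prefix='110' -> emit 'n', reset
Bit 12: prefix='0' -> emit 'f', reset
Bit 13: prefix='0' -> emit 'f', reset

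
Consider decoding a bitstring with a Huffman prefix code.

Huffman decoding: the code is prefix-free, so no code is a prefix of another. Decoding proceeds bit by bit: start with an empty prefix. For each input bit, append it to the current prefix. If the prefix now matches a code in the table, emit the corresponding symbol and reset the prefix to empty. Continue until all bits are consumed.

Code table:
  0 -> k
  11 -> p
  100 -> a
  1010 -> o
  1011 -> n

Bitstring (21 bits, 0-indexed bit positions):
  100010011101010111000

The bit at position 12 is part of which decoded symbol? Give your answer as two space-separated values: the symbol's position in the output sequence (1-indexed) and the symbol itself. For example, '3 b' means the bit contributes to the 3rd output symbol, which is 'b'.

Answer: 5 o

Derivation:
Bit 0: prefix='1' (no match yet)
Bit 1: prefix='10' (no match yet)
Bit 2: prefix='100' -> emit 'a', reset
Bit 3: prefix='0' -> emit 'k', reset
Bit 4: prefix='1' (no match yet)
Bit 5: prefix='10' (no match yet)
Bit 6: prefix='100' -> emit 'a', reset
Bit 7: prefix='1' (no match yet)
Bit 8: prefix='11' -> emit 'p', reset
Bit 9: prefix='1' (no match yet)
Bit 10: prefix='10' (no match yet)
Bit 11: prefix='101' (no match yet)
Bit 12: prefix='1010' -> emit 'o', reset
Bit 13: prefix='1' (no match yet)
Bit 14: prefix='10' (no match yet)
Bit 15: prefix='101' (no match yet)
Bit 16: prefix='1011' -> emit 'n', reset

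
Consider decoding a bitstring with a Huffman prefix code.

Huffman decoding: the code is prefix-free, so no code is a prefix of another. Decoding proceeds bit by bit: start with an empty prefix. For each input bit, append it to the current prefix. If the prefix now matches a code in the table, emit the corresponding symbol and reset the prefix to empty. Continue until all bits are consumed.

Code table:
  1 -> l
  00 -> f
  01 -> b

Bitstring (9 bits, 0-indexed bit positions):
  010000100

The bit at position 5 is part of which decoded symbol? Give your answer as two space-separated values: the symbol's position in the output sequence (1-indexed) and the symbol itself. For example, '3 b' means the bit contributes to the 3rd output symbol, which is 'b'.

Bit 0: prefix='0' (no match yet)
Bit 1: prefix='01' -> emit 'b', reset
Bit 2: prefix='0' (no match yet)
Bit 3: prefix='00' -> emit 'f', reset
Bit 4: prefix='0' (no match yet)
Bit 5: prefix='00' -> emit 'f', reset
Bit 6: prefix='1' -> emit 'l', reset
Bit 7: prefix='0' (no match yet)
Bit 8: prefix='00' -> emit 'f', reset

Answer: 3 f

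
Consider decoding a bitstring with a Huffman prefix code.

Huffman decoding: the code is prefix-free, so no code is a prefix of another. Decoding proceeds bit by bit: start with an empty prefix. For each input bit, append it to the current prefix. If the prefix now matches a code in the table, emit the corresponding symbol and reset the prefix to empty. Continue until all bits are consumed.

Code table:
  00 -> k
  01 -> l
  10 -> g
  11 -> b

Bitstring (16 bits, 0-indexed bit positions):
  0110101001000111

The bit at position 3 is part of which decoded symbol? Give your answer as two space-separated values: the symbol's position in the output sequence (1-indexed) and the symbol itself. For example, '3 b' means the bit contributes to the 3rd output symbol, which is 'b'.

Answer: 2 g

Derivation:
Bit 0: prefix='0' (no match yet)
Bit 1: prefix='01' -> emit 'l', reset
Bit 2: prefix='1' (no match yet)
Bit 3: prefix='10' -> emit 'g', reset
Bit 4: prefix='1' (no match yet)
Bit 5: prefix='10' -> emit 'g', reset
Bit 6: prefix='1' (no match yet)
Bit 7: prefix='10' -> emit 'g', reset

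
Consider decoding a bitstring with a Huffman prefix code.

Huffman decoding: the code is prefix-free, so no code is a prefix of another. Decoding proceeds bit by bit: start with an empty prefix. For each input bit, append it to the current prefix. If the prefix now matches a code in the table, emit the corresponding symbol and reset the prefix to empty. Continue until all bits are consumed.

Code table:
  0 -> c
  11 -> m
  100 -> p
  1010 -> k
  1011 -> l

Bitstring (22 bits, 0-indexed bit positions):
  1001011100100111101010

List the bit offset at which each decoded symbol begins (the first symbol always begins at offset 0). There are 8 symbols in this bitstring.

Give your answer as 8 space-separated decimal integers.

Answer: 0 3 7 10 13 15 17 18

Derivation:
Bit 0: prefix='1' (no match yet)
Bit 1: prefix='10' (no match yet)
Bit 2: prefix='100' -> emit 'p', reset
Bit 3: prefix='1' (no match yet)
Bit 4: prefix='10' (no match yet)
Bit 5: prefix='101' (no match yet)
Bit 6: prefix='1011' -> emit 'l', reset
Bit 7: prefix='1' (no match yet)
Bit 8: prefix='10' (no match yet)
Bit 9: prefix='100' -> emit 'p', reset
Bit 10: prefix='1' (no match yet)
Bit 11: prefix='10' (no match yet)
Bit 12: prefix='100' -> emit 'p', reset
Bit 13: prefix='1' (no match yet)
Bit 14: prefix='11' -> emit 'm', reset
Bit 15: prefix='1' (no match yet)
Bit 16: prefix='11' -> emit 'm', reset
Bit 17: prefix='0' -> emit 'c', reset
Bit 18: prefix='1' (no match yet)
Bit 19: prefix='10' (no match yet)
Bit 20: prefix='101' (no match yet)
Bit 21: prefix='1010' -> emit 'k', reset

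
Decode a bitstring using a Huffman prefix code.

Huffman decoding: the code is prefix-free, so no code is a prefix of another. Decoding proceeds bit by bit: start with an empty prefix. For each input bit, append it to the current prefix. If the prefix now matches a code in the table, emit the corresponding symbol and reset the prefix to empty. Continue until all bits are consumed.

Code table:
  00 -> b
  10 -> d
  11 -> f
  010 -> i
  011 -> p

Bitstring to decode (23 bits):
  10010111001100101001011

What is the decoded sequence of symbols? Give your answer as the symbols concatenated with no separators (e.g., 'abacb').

Bit 0: prefix='1' (no match yet)
Bit 1: prefix='10' -> emit 'd', reset
Bit 2: prefix='0' (no match yet)
Bit 3: prefix='01' (no match yet)
Bit 4: prefix='010' -> emit 'i', reset
Bit 5: prefix='1' (no match yet)
Bit 6: prefix='11' -> emit 'f', reset
Bit 7: prefix='1' (no match yet)
Bit 8: prefix='10' -> emit 'd', reset
Bit 9: prefix='0' (no match yet)
Bit 10: prefix='01' (no match yet)
Bit 11: prefix='011' -> emit 'p', reset
Bit 12: prefix='0' (no match yet)
Bit 13: prefix='00' -> emit 'b', reset
Bit 14: prefix='1' (no match yet)
Bit 15: prefix='10' -> emit 'd', reset
Bit 16: prefix='1' (no match yet)
Bit 17: prefix='10' -> emit 'd', reset
Bit 18: prefix='0' (no match yet)
Bit 19: prefix='01' (no match yet)
Bit 20: prefix='010' -> emit 'i', reset
Bit 21: prefix='1' (no match yet)
Bit 22: prefix='11' -> emit 'f', reset

Answer: difdpbddif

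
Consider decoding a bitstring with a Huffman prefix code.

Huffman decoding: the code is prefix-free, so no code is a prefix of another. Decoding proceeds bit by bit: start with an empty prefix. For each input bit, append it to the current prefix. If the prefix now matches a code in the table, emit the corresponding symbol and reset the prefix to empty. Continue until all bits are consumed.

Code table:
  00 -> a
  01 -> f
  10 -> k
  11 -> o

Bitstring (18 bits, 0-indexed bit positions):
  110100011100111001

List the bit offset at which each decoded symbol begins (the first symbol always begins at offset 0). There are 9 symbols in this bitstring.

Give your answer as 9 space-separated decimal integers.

Answer: 0 2 4 6 8 10 12 14 16

Derivation:
Bit 0: prefix='1' (no match yet)
Bit 1: prefix='11' -> emit 'o', reset
Bit 2: prefix='0' (no match yet)
Bit 3: prefix='01' -> emit 'f', reset
Bit 4: prefix='0' (no match yet)
Bit 5: prefix='00' -> emit 'a', reset
Bit 6: prefix='0' (no match yet)
Bit 7: prefix='01' -> emit 'f', reset
Bit 8: prefix='1' (no match yet)
Bit 9: prefix='11' -> emit 'o', reset
Bit 10: prefix='0' (no match yet)
Bit 11: prefix='00' -> emit 'a', reset
Bit 12: prefix='1' (no match yet)
Bit 13: prefix='11' -> emit 'o', reset
Bit 14: prefix='1' (no match yet)
Bit 15: prefix='10' -> emit 'k', reset
Bit 16: prefix='0' (no match yet)
Bit 17: prefix='01' -> emit 'f', reset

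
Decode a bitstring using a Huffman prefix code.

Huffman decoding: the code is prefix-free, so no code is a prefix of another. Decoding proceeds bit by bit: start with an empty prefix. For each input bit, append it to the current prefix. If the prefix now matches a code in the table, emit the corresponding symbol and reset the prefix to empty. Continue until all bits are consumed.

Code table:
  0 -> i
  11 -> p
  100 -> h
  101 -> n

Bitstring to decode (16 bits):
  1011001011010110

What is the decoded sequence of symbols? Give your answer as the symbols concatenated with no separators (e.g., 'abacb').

Bit 0: prefix='1' (no match yet)
Bit 1: prefix='10' (no match yet)
Bit 2: prefix='101' -> emit 'n', reset
Bit 3: prefix='1' (no match yet)
Bit 4: prefix='10' (no match yet)
Bit 5: prefix='100' -> emit 'h', reset
Bit 6: prefix='1' (no match yet)
Bit 7: prefix='10' (no match yet)
Bit 8: prefix='101' -> emit 'n', reset
Bit 9: prefix='1' (no match yet)
Bit 10: prefix='10' (no match yet)
Bit 11: prefix='101' -> emit 'n', reset
Bit 12: prefix='0' -> emit 'i', reset
Bit 13: prefix='1' (no match yet)
Bit 14: prefix='11' -> emit 'p', reset
Bit 15: prefix='0' -> emit 'i', reset

Answer: nhnnipi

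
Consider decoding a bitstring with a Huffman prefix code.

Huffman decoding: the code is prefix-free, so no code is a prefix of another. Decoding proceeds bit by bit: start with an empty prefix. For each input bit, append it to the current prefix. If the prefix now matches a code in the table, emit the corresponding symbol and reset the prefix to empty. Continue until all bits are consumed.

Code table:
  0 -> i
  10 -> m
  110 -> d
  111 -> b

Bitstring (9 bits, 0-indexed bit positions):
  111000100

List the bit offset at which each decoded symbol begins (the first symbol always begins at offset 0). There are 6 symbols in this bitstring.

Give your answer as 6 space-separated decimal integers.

Answer: 0 3 4 5 6 8

Derivation:
Bit 0: prefix='1' (no match yet)
Bit 1: prefix='11' (no match yet)
Bit 2: prefix='111' -> emit 'b', reset
Bit 3: prefix='0' -> emit 'i', reset
Bit 4: prefix='0' -> emit 'i', reset
Bit 5: prefix='0' -> emit 'i', reset
Bit 6: prefix='1' (no match yet)
Bit 7: prefix='10' -> emit 'm', reset
Bit 8: prefix='0' -> emit 'i', reset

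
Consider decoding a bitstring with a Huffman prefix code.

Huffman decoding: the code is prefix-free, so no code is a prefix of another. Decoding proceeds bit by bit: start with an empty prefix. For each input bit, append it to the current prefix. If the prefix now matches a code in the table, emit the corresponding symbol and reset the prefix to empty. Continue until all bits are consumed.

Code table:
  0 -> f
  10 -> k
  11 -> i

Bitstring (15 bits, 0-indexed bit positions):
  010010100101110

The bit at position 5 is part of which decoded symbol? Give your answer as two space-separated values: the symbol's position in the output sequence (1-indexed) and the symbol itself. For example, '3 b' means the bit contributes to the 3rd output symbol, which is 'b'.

Bit 0: prefix='0' -> emit 'f', reset
Bit 1: prefix='1' (no match yet)
Bit 2: prefix='10' -> emit 'k', reset
Bit 3: prefix='0' -> emit 'f', reset
Bit 4: prefix='1' (no match yet)
Bit 5: prefix='10' -> emit 'k', reset
Bit 6: prefix='1' (no match yet)
Bit 7: prefix='10' -> emit 'k', reset
Bit 8: prefix='0' -> emit 'f', reset
Bit 9: prefix='1' (no match yet)

Answer: 4 k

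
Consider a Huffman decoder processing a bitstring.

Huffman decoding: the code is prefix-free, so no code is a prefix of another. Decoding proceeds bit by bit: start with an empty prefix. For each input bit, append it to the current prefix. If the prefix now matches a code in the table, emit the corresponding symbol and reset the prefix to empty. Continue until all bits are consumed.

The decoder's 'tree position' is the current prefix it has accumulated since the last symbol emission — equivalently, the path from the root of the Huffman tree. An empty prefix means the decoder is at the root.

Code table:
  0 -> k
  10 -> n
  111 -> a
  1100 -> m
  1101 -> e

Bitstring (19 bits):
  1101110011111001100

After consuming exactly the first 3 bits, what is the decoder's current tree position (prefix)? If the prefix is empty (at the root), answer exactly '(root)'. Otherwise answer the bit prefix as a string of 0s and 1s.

Bit 0: prefix='1' (no match yet)
Bit 1: prefix='11' (no match yet)
Bit 2: prefix='110' (no match yet)

Answer: 110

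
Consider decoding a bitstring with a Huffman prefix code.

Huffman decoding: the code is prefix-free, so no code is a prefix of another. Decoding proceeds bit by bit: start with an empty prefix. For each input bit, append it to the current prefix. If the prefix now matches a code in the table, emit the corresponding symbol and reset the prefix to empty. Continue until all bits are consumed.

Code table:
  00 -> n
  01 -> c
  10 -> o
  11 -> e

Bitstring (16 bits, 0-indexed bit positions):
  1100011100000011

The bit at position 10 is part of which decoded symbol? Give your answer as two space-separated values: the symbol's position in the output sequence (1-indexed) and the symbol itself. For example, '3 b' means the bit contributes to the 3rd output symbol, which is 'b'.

Answer: 6 n

Derivation:
Bit 0: prefix='1' (no match yet)
Bit 1: prefix='11' -> emit 'e', reset
Bit 2: prefix='0' (no match yet)
Bit 3: prefix='00' -> emit 'n', reset
Bit 4: prefix='0' (no match yet)
Bit 5: prefix='01' -> emit 'c', reset
Bit 6: prefix='1' (no match yet)
Bit 7: prefix='11' -> emit 'e', reset
Bit 8: prefix='0' (no match yet)
Bit 9: prefix='00' -> emit 'n', reset
Bit 10: prefix='0' (no match yet)
Bit 11: prefix='00' -> emit 'n', reset
Bit 12: prefix='0' (no match yet)
Bit 13: prefix='00' -> emit 'n', reset
Bit 14: prefix='1' (no match yet)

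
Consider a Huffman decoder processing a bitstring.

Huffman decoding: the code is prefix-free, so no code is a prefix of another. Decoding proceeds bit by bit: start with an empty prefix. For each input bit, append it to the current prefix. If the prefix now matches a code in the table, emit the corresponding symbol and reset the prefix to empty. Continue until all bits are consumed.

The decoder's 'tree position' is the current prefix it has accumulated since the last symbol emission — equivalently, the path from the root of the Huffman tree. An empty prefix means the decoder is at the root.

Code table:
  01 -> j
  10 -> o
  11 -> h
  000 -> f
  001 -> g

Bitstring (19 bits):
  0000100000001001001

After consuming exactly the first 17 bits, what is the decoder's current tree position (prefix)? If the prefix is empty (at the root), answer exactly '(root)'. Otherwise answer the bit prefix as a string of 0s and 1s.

Bit 0: prefix='0' (no match yet)
Bit 1: prefix='00' (no match yet)
Bit 2: prefix='000' -> emit 'f', reset
Bit 3: prefix='0' (no match yet)
Bit 4: prefix='01' -> emit 'j', reset
Bit 5: prefix='0' (no match yet)
Bit 6: prefix='00' (no match yet)
Bit 7: prefix='000' -> emit 'f', reset
Bit 8: prefix='0' (no match yet)
Bit 9: prefix='00' (no match yet)
Bit 10: prefix='000' -> emit 'f', reset
Bit 11: prefix='0' (no match yet)
Bit 12: prefix='01' -> emit 'j', reset
Bit 13: prefix='0' (no match yet)
Bit 14: prefix='00' (no match yet)
Bit 15: prefix='001' -> emit 'g', reset
Bit 16: prefix='0' (no match yet)

Answer: 0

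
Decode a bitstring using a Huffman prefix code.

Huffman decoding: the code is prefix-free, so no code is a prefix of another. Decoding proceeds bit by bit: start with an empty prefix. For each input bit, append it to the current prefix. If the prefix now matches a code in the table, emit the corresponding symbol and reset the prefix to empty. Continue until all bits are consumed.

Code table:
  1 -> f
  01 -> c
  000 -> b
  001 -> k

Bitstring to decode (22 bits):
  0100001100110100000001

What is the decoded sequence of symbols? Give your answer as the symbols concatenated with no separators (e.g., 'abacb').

Bit 0: prefix='0' (no match yet)
Bit 1: prefix='01' -> emit 'c', reset
Bit 2: prefix='0' (no match yet)
Bit 3: prefix='00' (no match yet)
Bit 4: prefix='000' -> emit 'b', reset
Bit 5: prefix='0' (no match yet)
Bit 6: prefix='01' -> emit 'c', reset
Bit 7: prefix='1' -> emit 'f', reset
Bit 8: prefix='0' (no match yet)
Bit 9: prefix='00' (no match yet)
Bit 10: prefix='001' -> emit 'k', reset
Bit 11: prefix='1' -> emit 'f', reset
Bit 12: prefix='0' (no match yet)
Bit 13: prefix='01' -> emit 'c', reset
Bit 14: prefix='0' (no match yet)
Bit 15: prefix='00' (no match yet)
Bit 16: prefix='000' -> emit 'b', reset
Bit 17: prefix='0' (no match yet)
Bit 18: prefix='00' (no match yet)
Bit 19: prefix='000' -> emit 'b', reset
Bit 20: prefix='0' (no match yet)
Bit 21: prefix='01' -> emit 'c', reset

Answer: cbcfkfcbbc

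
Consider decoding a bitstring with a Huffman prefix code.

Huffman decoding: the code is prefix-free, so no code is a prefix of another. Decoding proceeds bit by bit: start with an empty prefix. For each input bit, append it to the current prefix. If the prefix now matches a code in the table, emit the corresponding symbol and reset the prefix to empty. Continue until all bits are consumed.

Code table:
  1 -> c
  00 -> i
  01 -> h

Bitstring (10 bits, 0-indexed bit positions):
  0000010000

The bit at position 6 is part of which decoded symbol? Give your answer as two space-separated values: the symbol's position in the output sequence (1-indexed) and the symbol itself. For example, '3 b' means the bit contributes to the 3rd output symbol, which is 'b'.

Bit 0: prefix='0' (no match yet)
Bit 1: prefix='00' -> emit 'i', reset
Bit 2: prefix='0' (no match yet)
Bit 3: prefix='00' -> emit 'i', reset
Bit 4: prefix='0' (no match yet)
Bit 5: prefix='01' -> emit 'h', reset
Bit 6: prefix='0' (no match yet)
Bit 7: prefix='00' -> emit 'i', reset
Bit 8: prefix='0' (no match yet)
Bit 9: prefix='00' -> emit 'i', reset

Answer: 4 i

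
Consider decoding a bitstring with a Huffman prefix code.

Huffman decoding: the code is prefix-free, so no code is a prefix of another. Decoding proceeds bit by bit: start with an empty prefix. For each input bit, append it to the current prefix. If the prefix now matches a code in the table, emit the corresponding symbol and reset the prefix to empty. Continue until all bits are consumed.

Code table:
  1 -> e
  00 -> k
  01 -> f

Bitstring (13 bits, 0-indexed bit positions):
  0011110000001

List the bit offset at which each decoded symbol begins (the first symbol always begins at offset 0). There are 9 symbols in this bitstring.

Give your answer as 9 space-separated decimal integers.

Bit 0: prefix='0' (no match yet)
Bit 1: prefix='00' -> emit 'k', reset
Bit 2: prefix='1' -> emit 'e', reset
Bit 3: prefix='1' -> emit 'e', reset
Bit 4: prefix='1' -> emit 'e', reset
Bit 5: prefix='1' -> emit 'e', reset
Bit 6: prefix='0' (no match yet)
Bit 7: prefix='00' -> emit 'k', reset
Bit 8: prefix='0' (no match yet)
Bit 9: prefix='00' -> emit 'k', reset
Bit 10: prefix='0' (no match yet)
Bit 11: prefix='00' -> emit 'k', reset
Bit 12: prefix='1' -> emit 'e', reset

Answer: 0 2 3 4 5 6 8 10 12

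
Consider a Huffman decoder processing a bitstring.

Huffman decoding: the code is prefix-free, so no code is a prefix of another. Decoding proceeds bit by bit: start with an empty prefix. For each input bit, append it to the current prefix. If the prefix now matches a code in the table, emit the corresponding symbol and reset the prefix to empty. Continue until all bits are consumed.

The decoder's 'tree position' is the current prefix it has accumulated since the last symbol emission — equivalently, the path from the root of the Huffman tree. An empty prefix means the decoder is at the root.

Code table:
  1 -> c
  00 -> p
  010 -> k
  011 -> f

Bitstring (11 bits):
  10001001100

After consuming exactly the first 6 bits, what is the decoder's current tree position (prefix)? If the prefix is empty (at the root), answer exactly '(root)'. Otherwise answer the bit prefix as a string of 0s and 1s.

Bit 0: prefix='1' -> emit 'c', reset
Bit 1: prefix='0' (no match yet)
Bit 2: prefix='00' -> emit 'p', reset
Bit 3: prefix='0' (no match yet)
Bit 4: prefix='01' (no match yet)
Bit 5: prefix='010' -> emit 'k', reset

Answer: (root)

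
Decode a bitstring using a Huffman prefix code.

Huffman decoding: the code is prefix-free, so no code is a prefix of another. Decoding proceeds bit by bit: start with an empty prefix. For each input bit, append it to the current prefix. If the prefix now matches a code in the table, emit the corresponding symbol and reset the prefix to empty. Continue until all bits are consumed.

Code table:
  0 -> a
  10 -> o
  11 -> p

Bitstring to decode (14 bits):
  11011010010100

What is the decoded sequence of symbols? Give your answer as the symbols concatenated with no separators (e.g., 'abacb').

Answer: papaoaooa

Derivation:
Bit 0: prefix='1' (no match yet)
Bit 1: prefix='11' -> emit 'p', reset
Bit 2: prefix='0' -> emit 'a', reset
Bit 3: prefix='1' (no match yet)
Bit 4: prefix='11' -> emit 'p', reset
Bit 5: prefix='0' -> emit 'a', reset
Bit 6: prefix='1' (no match yet)
Bit 7: prefix='10' -> emit 'o', reset
Bit 8: prefix='0' -> emit 'a', reset
Bit 9: prefix='1' (no match yet)
Bit 10: prefix='10' -> emit 'o', reset
Bit 11: prefix='1' (no match yet)
Bit 12: prefix='10' -> emit 'o', reset
Bit 13: prefix='0' -> emit 'a', reset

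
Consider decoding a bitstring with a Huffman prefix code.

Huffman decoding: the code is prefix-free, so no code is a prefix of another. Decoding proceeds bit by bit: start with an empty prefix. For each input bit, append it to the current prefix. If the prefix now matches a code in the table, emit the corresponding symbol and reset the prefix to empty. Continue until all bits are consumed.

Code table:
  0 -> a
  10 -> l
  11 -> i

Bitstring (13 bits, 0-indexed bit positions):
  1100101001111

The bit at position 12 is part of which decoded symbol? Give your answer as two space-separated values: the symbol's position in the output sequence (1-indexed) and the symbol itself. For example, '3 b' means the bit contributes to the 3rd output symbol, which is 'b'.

Answer: 8 i

Derivation:
Bit 0: prefix='1' (no match yet)
Bit 1: prefix='11' -> emit 'i', reset
Bit 2: prefix='0' -> emit 'a', reset
Bit 3: prefix='0' -> emit 'a', reset
Bit 4: prefix='1' (no match yet)
Bit 5: prefix='10' -> emit 'l', reset
Bit 6: prefix='1' (no match yet)
Bit 7: prefix='10' -> emit 'l', reset
Bit 8: prefix='0' -> emit 'a', reset
Bit 9: prefix='1' (no match yet)
Bit 10: prefix='11' -> emit 'i', reset
Bit 11: prefix='1' (no match yet)
Bit 12: prefix='11' -> emit 'i', reset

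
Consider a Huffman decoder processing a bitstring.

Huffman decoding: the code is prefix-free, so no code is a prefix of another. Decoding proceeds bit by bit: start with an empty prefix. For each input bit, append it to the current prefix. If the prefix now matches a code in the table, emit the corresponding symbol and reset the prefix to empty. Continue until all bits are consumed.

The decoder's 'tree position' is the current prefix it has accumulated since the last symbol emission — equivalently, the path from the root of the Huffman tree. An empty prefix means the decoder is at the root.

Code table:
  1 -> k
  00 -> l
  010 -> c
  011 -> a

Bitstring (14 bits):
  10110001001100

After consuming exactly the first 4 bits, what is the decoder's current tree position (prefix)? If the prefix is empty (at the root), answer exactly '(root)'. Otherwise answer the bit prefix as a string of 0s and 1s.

Bit 0: prefix='1' -> emit 'k', reset
Bit 1: prefix='0' (no match yet)
Bit 2: prefix='01' (no match yet)
Bit 3: prefix='011' -> emit 'a', reset

Answer: (root)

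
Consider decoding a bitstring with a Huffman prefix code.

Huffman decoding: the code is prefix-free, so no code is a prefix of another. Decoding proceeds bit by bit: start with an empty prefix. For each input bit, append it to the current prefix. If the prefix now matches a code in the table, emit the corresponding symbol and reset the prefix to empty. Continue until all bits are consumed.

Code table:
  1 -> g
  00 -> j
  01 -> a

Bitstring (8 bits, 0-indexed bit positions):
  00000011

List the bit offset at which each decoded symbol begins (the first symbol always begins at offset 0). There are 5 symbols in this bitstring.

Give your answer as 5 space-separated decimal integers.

Answer: 0 2 4 6 7

Derivation:
Bit 0: prefix='0' (no match yet)
Bit 1: prefix='00' -> emit 'j', reset
Bit 2: prefix='0' (no match yet)
Bit 3: prefix='00' -> emit 'j', reset
Bit 4: prefix='0' (no match yet)
Bit 5: prefix='00' -> emit 'j', reset
Bit 6: prefix='1' -> emit 'g', reset
Bit 7: prefix='1' -> emit 'g', reset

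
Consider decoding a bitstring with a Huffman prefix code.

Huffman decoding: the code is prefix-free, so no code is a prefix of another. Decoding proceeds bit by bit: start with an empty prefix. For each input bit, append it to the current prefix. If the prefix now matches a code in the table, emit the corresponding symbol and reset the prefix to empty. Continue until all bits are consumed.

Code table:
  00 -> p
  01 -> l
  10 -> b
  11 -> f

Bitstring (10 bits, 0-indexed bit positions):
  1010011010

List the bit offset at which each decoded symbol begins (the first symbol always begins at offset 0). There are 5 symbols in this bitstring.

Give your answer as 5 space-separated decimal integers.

Answer: 0 2 4 6 8

Derivation:
Bit 0: prefix='1' (no match yet)
Bit 1: prefix='10' -> emit 'b', reset
Bit 2: prefix='1' (no match yet)
Bit 3: prefix='10' -> emit 'b', reset
Bit 4: prefix='0' (no match yet)
Bit 5: prefix='01' -> emit 'l', reset
Bit 6: prefix='1' (no match yet)
Bit 7: prefix='10' -> emit 'b', reset
Bit 8: prefix='1' (no match yet)
Bit 9: prefix='10' -> emit 'b', reset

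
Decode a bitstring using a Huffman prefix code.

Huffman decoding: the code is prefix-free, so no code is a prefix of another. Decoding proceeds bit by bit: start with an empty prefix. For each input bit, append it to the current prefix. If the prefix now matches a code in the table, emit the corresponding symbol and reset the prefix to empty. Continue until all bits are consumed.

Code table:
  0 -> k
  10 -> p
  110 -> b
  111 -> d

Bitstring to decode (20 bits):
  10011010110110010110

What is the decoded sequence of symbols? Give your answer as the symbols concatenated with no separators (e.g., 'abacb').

Answer: pkbpbbkpb

Derivation:
Bit 0: prefix='1' (no match yet)
Bit 1: prefix='10' -> emit 'p', reset
Bit 2: prefix='0' -> emit 'k', reset
Bit 3: prefix='1' (no match yet)
Bit 4: prefix='11' (no match yet)
Bit 5: prefix='110' -> emit 'b', reset
Bit 6: prefix='1' (no match yet)
Bit 7: prefix='10' -> emit 'p', reset
Bit 8: prefix='1' (no match yet)
Bit 9: prefix='11' (no match yet)
Bit 10: prefix='110' -> emit 'b', reset
Bit 11: prefix='1' (no match yet)
Bit 12: prefix='11' (no match yet)
Bit 13: prefix='110' -> emit 'b', reset
Bit 14: prefix='0' -> emit 'k', reset
Bit 15: prefix='1' (no match yet)
Bit 16: prefix='10' -> emit 'p', reset
Bit 17: prefix='1' (no match yet)
Bit 18: prefix='11' (no match yet)
Bit 19: prefix='110' -> emit 'b', reset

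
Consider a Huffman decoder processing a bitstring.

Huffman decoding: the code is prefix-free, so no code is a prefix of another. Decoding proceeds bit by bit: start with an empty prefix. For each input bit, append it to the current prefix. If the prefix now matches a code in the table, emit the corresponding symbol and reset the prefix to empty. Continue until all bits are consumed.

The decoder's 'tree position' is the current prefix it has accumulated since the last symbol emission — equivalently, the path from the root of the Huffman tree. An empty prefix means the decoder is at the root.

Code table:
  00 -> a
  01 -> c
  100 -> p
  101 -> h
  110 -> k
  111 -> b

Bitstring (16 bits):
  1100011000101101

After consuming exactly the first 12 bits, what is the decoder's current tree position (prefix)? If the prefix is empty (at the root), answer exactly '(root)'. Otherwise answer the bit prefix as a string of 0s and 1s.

Answer: 10

Derivation:
Bit 0: prefix='1' (no match yet)
Bit 1: prefix='11' (no match yet)
Bit 2: prefix='110' -> emit 'k', reset
Bit 3: prefix='0' (no match yet)
Bit 4: prefix='00' -> emit 'a', reset
Bit 5: prefix='1' (no match yet)
Bit 6: prefix='11' (no match yet)
Bit 7: prefix='110' -> emit 'k', reset
Bit 8: prefix='0' (no match yet)
Bit 9: prefix='00' -> emit 'a', reset
Bit 10: prefix='1' (no match yet)
Bit 11: prefix='10' (no match yet)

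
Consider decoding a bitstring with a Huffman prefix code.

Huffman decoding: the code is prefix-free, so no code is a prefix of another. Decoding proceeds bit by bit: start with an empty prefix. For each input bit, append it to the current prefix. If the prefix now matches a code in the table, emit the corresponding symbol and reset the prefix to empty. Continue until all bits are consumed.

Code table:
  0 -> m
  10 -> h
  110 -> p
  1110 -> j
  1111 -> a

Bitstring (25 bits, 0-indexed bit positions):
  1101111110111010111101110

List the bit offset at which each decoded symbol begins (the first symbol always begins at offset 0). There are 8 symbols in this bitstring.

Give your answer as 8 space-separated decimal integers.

Answer: 0 3 7 10 14 16 20 21

Derivation:
Bit 0: prefix='1' (no match yet)
Bit 1: prefix='11' (no match yet)
Bit 2: prefix='110' -> emit 'p', reset
Bit 3: prefix='1' (no match yet)
Bit 4: prefix='11' (no match yet)
Bit 5: prefix='111' (no match yet)
Bit 6: prefix='1111' -> emit 'a', reset
Bit 7: prefix='1' (no match yet)
Bit 8: prefix='11' (no match yet)
Bit 9: prefix='110' -> emit 'p', reset
Bit 10: prefix='1' (no match yet)
Bit 11: prefix='11' (no match yet)
Bit 12: prefix='111' (no match yet)
Bit 13: prefix='1110' -> emit 'j', reset
Bit 14: prefix='1' (no match yet)
Bit 15: prefix='10' -> emit 'h', reset
Bit 16: prefix='1' (no match yet)
Bit 17: prefix='11' (no match yet)
Bit 18: prefix='111' (no match yet)
Bit 19: prefix='1111' -> emit 'a', reset
Bit 20: prefix='0' -> emit 'm', reset
Bit 21: prefix='1' (no match yet)
Bit 22: prefix='11' (no match yet)
Bit 23: prefix='111' (no match yet)
Bit 24: prefix='1110' -> emit 'j', reset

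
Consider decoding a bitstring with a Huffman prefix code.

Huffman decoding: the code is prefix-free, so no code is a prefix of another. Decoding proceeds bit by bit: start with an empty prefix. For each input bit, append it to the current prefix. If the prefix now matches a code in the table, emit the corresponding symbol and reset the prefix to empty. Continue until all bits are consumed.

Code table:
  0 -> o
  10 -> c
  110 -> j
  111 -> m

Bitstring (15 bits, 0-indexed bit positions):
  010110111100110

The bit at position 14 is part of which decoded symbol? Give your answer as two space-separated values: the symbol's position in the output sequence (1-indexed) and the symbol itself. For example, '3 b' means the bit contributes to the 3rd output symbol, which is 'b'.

Bit 0: prefix='0' -> emit 'o', reset
Bit 1: prefix='1' (no match yet)
Bit 2: prefix='10' -> emit 'c', reset
Bit 3: prefix='1' (no match yet)
Bit 4: prefix='11' (no match yet)
Bit 5: prefix='110' -> emit 'j', reset
Bit 6: prefix='1' (no match yet)
Bit 7: prefix='11' (no match yet)
Bit 8: prefix='111' -> emit 'm', reset
Bit 9: prefix='1' (no match yet)
Bit 10: prefix='10' -> emit 'c', reset
Bit 11: prefix='0' -> emit 'o', reset
Bit 12: prefix='1' (no match yet)
Bit 13: prefix='11' (no match yet)
Bit 14: prefix='110' -> emit 'j', reset

Answer: 7 j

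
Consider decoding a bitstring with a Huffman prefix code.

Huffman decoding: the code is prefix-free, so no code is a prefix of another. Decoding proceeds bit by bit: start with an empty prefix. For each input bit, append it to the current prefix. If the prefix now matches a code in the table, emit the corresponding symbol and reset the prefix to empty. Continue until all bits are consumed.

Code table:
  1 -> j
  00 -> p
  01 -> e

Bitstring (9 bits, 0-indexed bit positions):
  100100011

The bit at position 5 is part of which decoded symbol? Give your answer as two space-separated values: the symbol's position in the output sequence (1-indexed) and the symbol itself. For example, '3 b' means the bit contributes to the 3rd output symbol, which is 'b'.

Answer: 4 p

Derivation:
Bit 0: prefix='1' -> emit 'j', reset
Bit 1: prefix='0' (no match yet)
Bit 2: prefix='00' -> emit 'p', reset
Bit 3: prefix='1' -> emit 'j', reset
Bit 4: prefix='0' (no match yet)
Bit 5: prefix='00' -> emit 'p', reset
Bit 6: prefix='0' (no match yet)
Bit 7: prefix='01' -> emit 'e', reset
Bit 8: prefix='1' -> emit 'j', reset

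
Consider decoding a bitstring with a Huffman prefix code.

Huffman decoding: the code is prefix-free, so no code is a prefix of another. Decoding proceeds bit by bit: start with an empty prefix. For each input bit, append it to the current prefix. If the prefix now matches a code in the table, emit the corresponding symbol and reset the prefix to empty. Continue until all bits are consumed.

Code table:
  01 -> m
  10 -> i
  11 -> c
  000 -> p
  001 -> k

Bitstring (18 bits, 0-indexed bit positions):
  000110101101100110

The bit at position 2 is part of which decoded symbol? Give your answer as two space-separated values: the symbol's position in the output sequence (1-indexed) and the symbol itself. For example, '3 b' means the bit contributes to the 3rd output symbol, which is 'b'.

Bit 0: prefix='0' (no match yet)
Bit 1: prefix='00' (no match yet)
Bit 2: prefix='000' -> emit 'p', reset
Bit 3: prefix='1' (no match yet)
Bit 4: prefix='11' -> emit 'c', reset
Bit 5: prefix='0' (no match yet)
Bit 6: prefix='01' -> emit 'm', reset

Answer: 1 p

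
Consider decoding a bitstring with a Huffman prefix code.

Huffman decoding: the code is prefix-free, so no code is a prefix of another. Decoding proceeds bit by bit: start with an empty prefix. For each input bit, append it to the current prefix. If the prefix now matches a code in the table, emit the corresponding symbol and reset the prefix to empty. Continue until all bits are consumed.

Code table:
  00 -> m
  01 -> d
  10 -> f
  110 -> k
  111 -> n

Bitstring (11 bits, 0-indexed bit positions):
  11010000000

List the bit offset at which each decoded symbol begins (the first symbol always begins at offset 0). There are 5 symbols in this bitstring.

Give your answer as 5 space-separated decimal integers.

Bit 0: prefix='1' (no match yet)
Bit 1: prefix='11' (no match yet)
Bit 2: prefix='110' -> emit 'k', reset
Bit 3: prefix='1' (no match yet)
Bit 4: prefix='10' -> emit 'f', reset
Bit 5: prefix='0' (no match yet)
Bit 6: prefix='00' -> emit 'm', reset
Bit 7: prefix='0' (no match yet)
Bit 8: prefix='00' -> emit 'm', reset
Bit 9: prefix='0' (no match yet)
Bit 10: prefix='00' -> emit 'm', reset

Answer: 0 3 5 7 9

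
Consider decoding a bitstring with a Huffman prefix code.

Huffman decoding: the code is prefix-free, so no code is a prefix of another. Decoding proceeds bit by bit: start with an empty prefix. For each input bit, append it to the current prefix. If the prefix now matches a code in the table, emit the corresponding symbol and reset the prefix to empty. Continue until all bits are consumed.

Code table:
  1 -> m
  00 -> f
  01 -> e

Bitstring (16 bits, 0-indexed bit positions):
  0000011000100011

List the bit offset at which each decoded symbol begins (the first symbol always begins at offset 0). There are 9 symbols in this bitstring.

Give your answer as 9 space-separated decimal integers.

Bit 0: prefix='0' (no match yet)
Bit 1: prefix='00' -> emit 'f', reset
Bit 2: prefix='0' (no match yet)
Bit 3: prefix='00' -> emit 'f', reset
Bit 4: prefix='0' (no match yet)
Bit 5: prefix='01' -> emit 'e', reset
Bit 6: prefix='1' -> emit 'm', reset
Bit 7: prefix='0' (no match yet)
Bit 8: prefix='00' -> emit 'f', reset
Bit 9: prefix='0' (no match yet)
Bit 10: prefix='01' -> emit 'e', reset
Bit 11: prefix='0' (no match yet)
Bit 12: prefix='00' -> emit 'f', reset
Bit 13: prefix='0' (no match yet)
Bit 14: prefix='01' -> emit 'e', reset
Bit 15: prefix='1' -> emit 'm', reset

Answer: 0 2 4 6 7 9 11 13 15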